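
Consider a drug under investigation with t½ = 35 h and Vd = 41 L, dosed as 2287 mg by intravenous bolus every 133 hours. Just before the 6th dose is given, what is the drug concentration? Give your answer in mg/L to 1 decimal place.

4.3 mg/L

f = (1/2)^(τ/t½) = (1/2)^(133/35) ≈ 0.0718.
C₀ = D/Vd = 2287/41 ≈ 55.780 mg/L.
Before the 6th dose, 5 doses have been given. Superposition: Cmin = C₀·(f + f² + … + f^5).
≈ 55.780 × (0.0718 + 0.0052 + 0.0004 + 0.0000 + 0.0000) ≈ 55.780 × 0.0774 ≈ 4.317 mg/L.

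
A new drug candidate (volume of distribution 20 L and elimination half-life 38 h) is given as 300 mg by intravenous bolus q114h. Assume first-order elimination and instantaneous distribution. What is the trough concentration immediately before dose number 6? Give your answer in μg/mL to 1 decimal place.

2.1 μg/mL

f = (1/2)^(τ/t½) = (1/2)^(114/38) ≈ 0.1250.
C₀ = D/Vd = 300/20 ≈ 15.000 μg/mL.
Before the 6th dose, 5 doses have been given. Superposition: Cmin = C₀·(f + f² + … + f^5).
≈ 15.000 × (0.1250 + 0.0156 + 0.0020 + 0.0002 + 0.0000) ≈ 15.000 × 0.1428 ≈ 2.142 μg/mL.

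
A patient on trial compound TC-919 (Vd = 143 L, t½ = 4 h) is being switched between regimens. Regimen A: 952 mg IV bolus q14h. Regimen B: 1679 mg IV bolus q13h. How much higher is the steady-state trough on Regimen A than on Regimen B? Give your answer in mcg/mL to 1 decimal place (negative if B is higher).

-0.7 mcg/mL

Regimen A: f = (1/2)^(14/4) ≈ 0.0884; Cmin,ss = (952/143)·f/(1−f) ≈ 0.646 mcg/mL.
Regimen B: f = (1/2)^(13/4) ≈ 0.1051; Cmin,ss = (1679/143)·f/(1−f) ≈ 1.379 mcg/mL.
Difference ≈ 0.646 − 1.379 ≈ -0.733 mcg/mL.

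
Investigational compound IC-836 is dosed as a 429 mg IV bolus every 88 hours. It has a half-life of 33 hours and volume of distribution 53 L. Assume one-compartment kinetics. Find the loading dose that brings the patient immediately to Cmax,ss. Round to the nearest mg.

509 mg

f = (1/2)^(88/33) ≈ 0.157490; accumulation ratio R = 1/(1−f) ≈ 1.18693.
Loading dose to hit Cmax,ss on first dose: D_load = D_maint·R ≈ 429 × 1.18693 ≈ 509.19 mg.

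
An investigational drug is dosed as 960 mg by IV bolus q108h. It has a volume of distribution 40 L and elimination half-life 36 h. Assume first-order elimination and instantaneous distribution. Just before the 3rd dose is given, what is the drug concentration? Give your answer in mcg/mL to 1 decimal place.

3.4 mcg/mL

f = (1/2)^(τ/t½) = (1/2)^(108/36) ≈ 0.1250.
C₀ = D/Vd = 960/40 ≈ 24.000 mcg/mL.
Before the 3rd dose, 2 doses have been given. Superposition: Cmin = C₀·(f + f²).
≈ 24.000 × (0.1250 + 0.0156) ≈ 24.000 × 0.1406 ≈ 3.374 mcg/mL.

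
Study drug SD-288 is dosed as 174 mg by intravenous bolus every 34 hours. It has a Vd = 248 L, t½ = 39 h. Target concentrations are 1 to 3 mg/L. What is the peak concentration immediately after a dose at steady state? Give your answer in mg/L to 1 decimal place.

1.5 mg/L

τ/t½ = 34/39 ≈ 0.87179, so fraction remaining f = (1/2)^(34/39) ≈ 0.5465.
At steady state, accumulation factor R = 1/(1 − e^(−kτ)) ≈ 2.2051.
Each bolus raises the concentration by D/Vd = 174/248 ≈ 0.702 mg/L.
Cmax,ss = C₀/(1 − f) ≈ 0.702/0.4535 ≈ 1.548 mg/L.
Peak 1.5 mg/L vs MTC 3 mg/L: below toxic threshold.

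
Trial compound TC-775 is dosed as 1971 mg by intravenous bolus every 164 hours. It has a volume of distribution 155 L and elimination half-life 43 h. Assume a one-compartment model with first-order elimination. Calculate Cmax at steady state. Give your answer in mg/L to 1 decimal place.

k = ln2/t½ = ln2/43 ≈ 0.016120 h⁻¹; fraction remaining f = e^(−kτ) = e^(−0.016120×164) ≈ 0.0711.
At steady state, accumulation factor R = 1/(1 − e^(−kτ)) ≈ 1.0765.
Single-dose peak C₀ = D/Vd = 1971/155 ≈ 12.716 mg/L.
Steady-state peak Cmax,ss = C₀·R ≈ 12.716 × 1.0765 ≈ 13.689 mg/L.

13.7 mg/L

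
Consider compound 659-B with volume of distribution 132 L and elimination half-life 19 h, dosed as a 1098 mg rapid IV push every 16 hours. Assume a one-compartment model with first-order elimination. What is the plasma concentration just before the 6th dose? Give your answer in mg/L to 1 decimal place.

9.9 mg/L

f = (1/2)^(τ/t½) = (1/2)^(16/19) ≈ 0.5578.
C₀ = D/Vd = 1098/132 ≈ 8.318 mg/L.
Before the 6th dose, 5 doses have been given. Superposition: Cmin = C₀·(f + f² + … + f^5).
≈ 8.318 × (0.5578 + 0.3111 + 0.1736 + 0.0968 + 0.0540) ≈ 8.318 × 1.1933 ≈ 9.926 mg/L.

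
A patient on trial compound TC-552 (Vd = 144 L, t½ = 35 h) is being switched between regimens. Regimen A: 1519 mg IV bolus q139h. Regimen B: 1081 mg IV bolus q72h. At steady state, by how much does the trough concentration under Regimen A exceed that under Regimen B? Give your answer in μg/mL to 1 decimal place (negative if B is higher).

-1.7 μg/mL

Regimen A: f = (1/2)^(139/35) ≈ 0.0638; Cmin,ss = (1519/144)·f/(1−f) ≈ 0.719 μg/mL.
Regimen B: f = (1/2)^(72/35) ≈ 0.2403; Cmin,ss = (1081/144)·f/(1−f) ≈ 2.375 μg/mL.
Difference ≈ 0.719 − 2.375 ≈ -1.656 μg/mL.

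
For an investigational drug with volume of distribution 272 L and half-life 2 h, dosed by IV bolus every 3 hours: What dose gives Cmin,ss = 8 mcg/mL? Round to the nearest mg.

τ/t½ = 3/2 ≈ 1.5, so f = (1/2)^(3/2) ≈ 0.353553.
Cmin,ss = (D/Vd)·f/(1−f), so D = Cmin,ss·Vd·(1−f)/f.
D = 8 × 272 × (1−f)/f ≈ 8 × 272 × 1.82843 ≈ 3978.66 mg.

3979 mg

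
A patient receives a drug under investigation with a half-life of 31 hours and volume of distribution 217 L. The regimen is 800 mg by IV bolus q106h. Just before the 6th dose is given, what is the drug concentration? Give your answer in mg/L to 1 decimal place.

f = (1/2)^(τ/t½) = (1/2)^(106/31) ≈ 0.0935.
C₀ = D/Vd = 800/217 ≈ 3.687 mg/L.
Before the 6th dose, 5 doses have been given. Superposition: Cmin = C₀·(f + f² + … + f^5).
≈ 3.687 × (0.0935 + 0.0087 + 0.0008 + 0.0001 + 0.0000) ≈ 3.687 × 0.1031 ≈ 0.380 mg/L.

0.4 mg/L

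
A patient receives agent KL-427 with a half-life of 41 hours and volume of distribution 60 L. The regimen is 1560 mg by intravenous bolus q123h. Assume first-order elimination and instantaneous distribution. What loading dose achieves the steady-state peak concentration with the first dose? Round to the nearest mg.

f = (1/2)^(123/41) ≈ 0.125000; accumulation ratio R = 1/(1−f) ≈ 1.14286.
Loading dose to hit Cmax,ss on first dose: D_load = D_maint·R ≈ 1560 × 1.14286 ≈ 1782.86 mg.

1783 mg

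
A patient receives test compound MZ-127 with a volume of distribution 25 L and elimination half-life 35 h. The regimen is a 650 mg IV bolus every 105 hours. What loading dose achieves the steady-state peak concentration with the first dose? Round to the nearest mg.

743 mg

f = (1/2)^(105/35) ≈ 0.125000; accumulation ratio R = 1/(1−f) ≈ 1.14286.
Loading dose to hit Cmax,ss on first dose: D_load = D_maint·R ≈ 650 × 1.14286 ≈ 742.86 mg.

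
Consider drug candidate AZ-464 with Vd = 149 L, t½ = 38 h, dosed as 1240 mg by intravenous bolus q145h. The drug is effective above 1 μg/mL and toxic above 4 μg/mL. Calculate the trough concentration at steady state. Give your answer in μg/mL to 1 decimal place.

Over one 145-h interval, 145/38 ≈ 3.8158 half-lives elapse, leaving f ≈ 0.0710 of each dose.
At steady state, accumulation factor R = 1/(1 − e^(−kτ)) ≈ 1.0764.
Single-dose peak C₀ = D/Vd = 1240/149 ≈ 8.322 μg/mL.
Steady-state peak Cmax,ss = C₀·R ≈ 8.322 × 1.0764 ≈ 8.958 μg/mL.
One interval later, Cmin,ss = Cmax,ss·e^(−kτ) ≈ 8.958 × 0.0710 ≈ 0.636 μg/mL.
Trough 0.6 μg/mL vs MEC 1 μg/mL: subtherapeutic.

0.6 μg/mL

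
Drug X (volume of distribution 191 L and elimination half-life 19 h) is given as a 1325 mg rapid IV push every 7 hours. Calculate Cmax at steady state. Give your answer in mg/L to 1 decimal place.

k = ln2/t½ = ln2/19 ≈ 0.036481 h⁻¹; fraction remaining f = e^(−kτ) = e^(−0.036481×7) ≈ 0.7746.
Accumulation ratio R = 1/(1 − f) ≈ 1/0.2254 ≈ 4.4366.
Single-dose peak C₀ = D/Vd = 1325/191 ≈ 6.937 mg/L.
Steady-state peak Cmax,ss = C₀·R ≈ 6.937 × 4.4366 ≈ 30.777 mg/L.

30.8 mg/L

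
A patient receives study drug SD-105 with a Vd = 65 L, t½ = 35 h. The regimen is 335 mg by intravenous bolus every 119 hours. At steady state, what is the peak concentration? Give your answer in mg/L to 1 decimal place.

Over one 119-h interval, 119/35 ≈ 3.4 half-lives elapse, leaving f ≈ 0.0947 of each dose.
Accumulation ratio R = 1/(1 − f) ≈ 1/0.9053 ≈ 1.1046.
Single-dose peak C₀ = D/Vd = 335/65 ≈ 5.154 mg/L.
Steady-state peak Cmax,ss = C₀·R ≈ 5.154 × 1.1046 ≈ 5.693 mg/L.

5.7 mg/L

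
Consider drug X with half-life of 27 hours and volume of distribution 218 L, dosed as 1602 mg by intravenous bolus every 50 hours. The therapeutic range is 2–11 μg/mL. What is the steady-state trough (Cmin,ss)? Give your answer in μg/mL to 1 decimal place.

2.8 μg/mL

k = ln2/t½ = ln2/27 ≈ 0.025672 h⁻¹; fraction remaining f = e^(−kτ) = e^(−0.025672×50) ≈ 0.2770.
At steady state, accumulation factor R = 1/(1 − e^(−kτ)) ≈ 1.3831.
Each bolus raises the concentration by D/Vd = 1602/218 ≈ 7.349 μg/mL.
Steady-state peak Cmax,ss = C₀·R ≈ 7.349 × 1.3831 ≈ 10.164 μg/mL.
One interval later, Cmin,ss = Cmax,ss·e^(−kτ) ≈ 10.164 × 0.2770 ≈ 2.815 μg/mL.
Trough 2.8 μg/mL vs MEC 2 μg/mL: adequate.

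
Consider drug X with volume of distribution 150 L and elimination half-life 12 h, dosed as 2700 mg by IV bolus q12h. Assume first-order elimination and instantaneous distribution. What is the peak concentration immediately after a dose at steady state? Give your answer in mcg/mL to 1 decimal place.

τ = 12 h = 1 half-life, so f = (1/2)^1 = 0.5.
Accumulation ratio R = 1/(1 − f) = 1/0.5 = 2/1.
Single-dose peak C₀ = D/Vd = 2700/150 = 18 mcg/mL.
Steady-state peak Cmax,ss = C₀·R = 18 × 2/1 ≈ 36.000 mcg/mL.

36.0 mcg/mL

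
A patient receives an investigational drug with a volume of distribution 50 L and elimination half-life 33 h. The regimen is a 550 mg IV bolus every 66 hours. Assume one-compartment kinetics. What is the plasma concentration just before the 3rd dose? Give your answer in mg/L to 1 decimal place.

f = (1/2)^(τ/t½) = (1/2)^(66/33) ≈ 0.2500.
C₀ = D/Vd = 550/50 ≈ 11.000 mg/L.
Before the 3rd dose, 2 doses have been given. Superposition: Cmin = C₀·(f + f²).
≈ 11.000 × (0.2500 + 0.0625) ≈ 11.000 × 0.3125 ≈ 3.438 mg/L.

3.4 mg/L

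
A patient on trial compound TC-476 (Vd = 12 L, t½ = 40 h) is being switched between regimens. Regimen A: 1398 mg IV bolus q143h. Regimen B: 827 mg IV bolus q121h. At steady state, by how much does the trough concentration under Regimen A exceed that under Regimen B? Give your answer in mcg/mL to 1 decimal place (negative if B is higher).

Regimen A: f = (1/2)^(143/40) ≈ 0.0839; Cmin,ss = (1398/12)·f/(1−f) ≈ 10.670 mcg/mL.
Regimen B: f = (1/2)^(121/40) ≈ 0.1229; Cmin,ss = (827/12)·f/(1−f) ≈ 9.657 mcg/mL.
Difference ≈ 10.670 − 9.657 ≈ 1.013 mcg/mL.

1.0 mcg/mL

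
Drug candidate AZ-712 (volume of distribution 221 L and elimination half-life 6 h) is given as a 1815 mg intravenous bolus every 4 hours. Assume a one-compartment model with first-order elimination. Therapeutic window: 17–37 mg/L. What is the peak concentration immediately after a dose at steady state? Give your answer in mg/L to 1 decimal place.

τ/t½ = 4/6 ≈ 0.66667, so fraction remaining f = (1/2)^(4/6) ≈ 0.6300.
Accumulation ratio R = 1/(1 − f) ≈ 1/0.3700 ≈ 2.7027.
Each bolus raises the concentration by D/Vd = 1815/221 ≈ 8.213 mg/L.
Steady-state peak Cmax,ss = C₀·R ≈ 8.213 × 2.7027 ≈ 22.197 mg/L.
Peak 22.2 mg/L vs MTC 37 mg/L: below toxic threshold.

22.2 mg/L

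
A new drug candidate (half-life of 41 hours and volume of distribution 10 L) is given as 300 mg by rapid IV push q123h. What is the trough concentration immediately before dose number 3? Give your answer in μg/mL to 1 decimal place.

4.2 μg/mL

f = (1/2)^(τ/t½) = (1/2)^(123/41) ≈ 0.1250.
C₀ = D/Vd = 300/10 ≈ 30.000 μg/mL.
Before the 3rd dose, 2 doses have been given. Superposition: Cmin = C₀·(f + f²).
≈ 30.000 × (0.1250 + 0.0156) ≈ 30.000 × 0.1406 ≈ 4.218 μg/mL.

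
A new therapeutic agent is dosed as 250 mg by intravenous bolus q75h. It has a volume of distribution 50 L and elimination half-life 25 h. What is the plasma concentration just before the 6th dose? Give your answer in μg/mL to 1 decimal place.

0.7 μg/mL

f = (1/2)^(τ/t½) = (1/2)^(75/25) ≈ 0.1250.
C₀ = D/Vd = 250/50 ≈ 5.000 μg/mL.
Before the 6th dose, 5 doses have been given. Superposition: Cmin = C₀·(f + f² + … + f^5).
≈ 5.000 × (0.1250 + 0.0156 + 0.0020 + 0.0002 + 0.0000) ≈ 5.000 × 0.1428 ≈ 0.714 μg/mL.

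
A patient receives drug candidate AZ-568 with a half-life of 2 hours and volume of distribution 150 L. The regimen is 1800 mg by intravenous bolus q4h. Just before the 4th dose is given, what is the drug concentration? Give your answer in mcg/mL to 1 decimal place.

3.9 mcg/mL

f = (1/2)^(τ/t½) = (1/2)^(4/2) ≈ 0.2500.
C₀ = D/Vd = 1800/150 ≈ 12.000 mcg/mL.
Before the 4th dose, 3 doses have been given. Superposition: Cmin = C₀·(f + f² + … + f^3).
≈ 12.000 × (0.2500 + 0.0625 + 0.0156) ≈ 12.000 × 0.3281 ≈ 3.937 mcg/mL.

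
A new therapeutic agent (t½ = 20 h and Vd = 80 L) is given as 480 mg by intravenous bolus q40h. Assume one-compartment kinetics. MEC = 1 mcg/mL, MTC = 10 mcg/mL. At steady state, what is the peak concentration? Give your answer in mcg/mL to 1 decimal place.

8.0 mcg/mL

The dosing interval is 2 half-lives, so f = 2^(−2) = 0.25.
Accumulation ratio R = 1/(1 − f) = 1/0.75 = 4/3.
Single-dose peak C₀ = D/Vd = 480/80 = 6 mcg/mL.
Steady-state peak Cmax,ss = C₀·R = 6 × 4/3 ≈ 8.000 mcg/mL.
Peak 8.0 mcg/mL vs MTC 10 mcg/mL: below toxic threshold.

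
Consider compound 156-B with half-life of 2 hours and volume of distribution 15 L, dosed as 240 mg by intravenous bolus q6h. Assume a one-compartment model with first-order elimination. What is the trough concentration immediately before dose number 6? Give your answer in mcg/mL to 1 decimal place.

f = (1/2)^(τ/t½) = (1/2)^(6/2) ≈ 0.1250.
C₀ = D/Vd = 240/15 ≈ 16.000 mcg/mL.
Before the 6th dose, 5 doses have been given. Superposition: Cmin = C₀·(f + f² + … + f^5).
≈ 16.000 × (0.1250 + 0.0156 + 0.0020 + 0.0002 + 0.0000) ≈ 16.000 × 0.1428 ≈ 2.285 mcg/mL.

2.3 mcg/mL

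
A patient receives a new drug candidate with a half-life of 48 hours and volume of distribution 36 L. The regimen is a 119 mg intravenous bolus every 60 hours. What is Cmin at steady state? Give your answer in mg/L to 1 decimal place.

Over one 60-h interval, 60/48 ≈ 1.25 half-lives elapse, leaving f ≈ 0.4204 of each dose.
Accumulation ratio R = 1/(1 − f) ≈ 1/0.5796 ≈ 1.7253.
Each bolus raises the concentration by D/Vd = 119/36 ≈ 3.306 mg/L.
Cmax,ss = C₀/(1 − f) ≈ 3.306/0.5796 ≈ 5.704 mg/L.
Steady-state trough Cmin,ss = Cmax,ss·f ≈ 5.704 × 0.4204 ≈ 2.398 mg/L.

2.4 mg/L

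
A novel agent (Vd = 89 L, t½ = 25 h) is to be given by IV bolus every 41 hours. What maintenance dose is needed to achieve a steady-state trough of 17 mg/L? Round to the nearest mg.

τ/t½ = 41/25 ≈ 1.64, so f = (1/2)^(41/25) ≈ 0.320856.
Cmin,ss = (D/Vd)·f/(1−f), so D = Cmin,ss·Vd·(1−f)/f.
D = 17 × 89 × (1−f)/f ≈ 17 × 89 × 2.11666 ≈ 3202.51 mg.

3203 mg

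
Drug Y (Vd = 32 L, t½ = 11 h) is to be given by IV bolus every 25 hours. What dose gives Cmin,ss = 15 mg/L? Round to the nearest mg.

1840 mg

τ/t½ = 25/11 ≈ 2.2727, so f = (1/2)^(25/11) ≈ 0.206938.
Cmin,ss = (D/Vd)·f/(1−f), so D = Cmin,ss·Vd·(1−f)/f.
D = 15 × 32 × (1−f)/f ≈ 15 × 32 × 3.83237 ≈ 1839.54 mg.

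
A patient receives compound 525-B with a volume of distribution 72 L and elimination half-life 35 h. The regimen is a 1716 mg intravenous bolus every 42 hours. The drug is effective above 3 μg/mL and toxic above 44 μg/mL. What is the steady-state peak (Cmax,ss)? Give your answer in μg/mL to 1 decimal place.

42.2 μg/mL

τ/t½ = 42/35 ≈ 1.2, so fraction remaining f = (1/2)^(42/35) ≈ 0.4353.
At steady state, accumulation factor R = 1/(1 − e^(−kτ)) ≈ 1.7709.
Each bolus raises the concentration by D/Vd = 1716/72 ≈ 23.833 μg/mL.
Cmax,ss = C₀/(1 − f) ≈ 23.833/0.5647 ≈ 42.205 μg/mL.
Peak 42.2 μg/mL vs MTC 44 μg/mL: below toxic threshold.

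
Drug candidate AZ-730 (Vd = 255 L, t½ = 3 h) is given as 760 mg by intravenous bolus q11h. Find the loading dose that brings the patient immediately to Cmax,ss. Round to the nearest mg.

825 mg

f = (1/2)^(11/3) ≈ 0.078745; accumulation ratio R = 1/(1−f) ≈ 1.08548.
Loading dose to hit Cmax,ss on first dose: D_load = D_maint·R ≈ 760 × 1.08548 ≈ 824.96 mg.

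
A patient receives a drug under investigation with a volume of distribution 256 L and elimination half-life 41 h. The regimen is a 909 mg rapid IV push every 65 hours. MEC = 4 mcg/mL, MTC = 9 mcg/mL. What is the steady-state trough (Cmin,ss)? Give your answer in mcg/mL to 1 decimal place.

1.8 mcg/mL

k = ln2/t½ = ln2/41 ≈ 0.016906 h⁻¹; fraction remaining f = e^(−kτ) = e^(−0.016906×65) ≈ 0.3332.
At steady state, accumulation factor R = 1/(1 − e^(−kτ)) ≈ 1.4997.
Single-dose peak C₀ = D/Vd = 909/256 ≈ 3.551 mcg/mL.
Steady-state peak Cmax,ss = C₀·R ≈ 3.551 × 1.4997 ≈ 5.325 mcg/mL.
Steady-state trough Cmin,ss = Cmax,ss·f ≈ 5.325 × 0.3332 ≈ 1.774 mcg/mL.
Trough 1.8 mcg/mL vs MEC 4 mcg/mL: subtherapeutic.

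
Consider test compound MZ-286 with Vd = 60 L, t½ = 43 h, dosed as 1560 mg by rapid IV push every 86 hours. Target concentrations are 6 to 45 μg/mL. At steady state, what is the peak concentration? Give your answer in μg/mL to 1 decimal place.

34.7 μg/mL

τ = 86 h = 2 half-lives, so f = (1/2)^2 = 0.25.
Accumulation ratio R = 1/(1 − f) = 1/0.75 = 4/3.
Single-dose peak C₀ = D/Vd = 1560/60 = 26 μg/mL.
Steady-state peak Cmax,ss = C₀·R = 26 × 4/3 ≈ 34.667 μg/mL.
Peak 34.7 μg/mL vs MTC 45 μg/mL: below toxic threshold.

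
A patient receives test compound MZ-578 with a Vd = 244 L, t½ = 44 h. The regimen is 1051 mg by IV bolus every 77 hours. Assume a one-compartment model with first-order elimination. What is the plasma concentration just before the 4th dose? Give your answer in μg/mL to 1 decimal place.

1.8 μg/mL

f = (1/2)^(τ/t½) = (1/2)^(77/44) ≈ 0.2973.
C₀ = D/Vd = 1051/244 ≈ 4.307 μg/mL.
Before the 4th dose, 3 doses have been given. Superposition: Cmin = C₀·(f + f² + … + f^3).
≈ 4.307 × (0.2973 + 0.0884 + 0.0263) ≈ 4.307 × 0.4120 ≈ 1.774 μg/mL.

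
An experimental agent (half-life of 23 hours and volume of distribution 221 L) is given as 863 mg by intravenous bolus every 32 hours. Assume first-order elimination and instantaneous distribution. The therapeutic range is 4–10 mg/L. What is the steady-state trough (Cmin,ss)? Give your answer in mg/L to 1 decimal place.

2.4 mg/L

k = ln2/t½ = ln2/23 ≈ 0.030137 h⁻¹; fraction remaining f = e^(−kτ) = e^(−0.030137×32) ≈ 0.3812.
At steady state, accumulation factor R = 1/(1 − e^(−kτ)) ≈ 1.6160.
Single-dose peak C₀ = D/Vd = 863/221 ≈ 3.905 mg/L.
Cmax,ss = C₀/(1 − f) ≈ 3.905/0.6188 ≈ 6.311 mg/L.
Steady-state trough Cmin,ss = Cmax,ss·f ≈ 6.311 × 0.3812 ≈ 2.406 mg/L.
Trough 2.4 mg/L vs MEC 4 mg/L: subtherapeutic.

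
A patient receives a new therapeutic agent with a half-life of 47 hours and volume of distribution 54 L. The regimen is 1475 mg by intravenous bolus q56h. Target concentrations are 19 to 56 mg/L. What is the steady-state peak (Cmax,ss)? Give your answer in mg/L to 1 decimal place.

Over one 56-h interval, 56/47 ≈ 1.1915 half-lives elapse, leaving f ≈ 0.4379 of each dose.
At steady state, accumulation factor R = 1/(1 − e^(−kτ)) ≈ 1.7790.
Single-dose peak C₀ = D/Vd = 1475/54 ≈ 27.315 mg/L.
Steady-state peak Cmax,ss = C₀·R ≈ 27.315 × 1.7790 ≈ 48.593 mg/L.
Peak 48.6 mg/L vs MTC 56 mg/L: below toxic threshold.

48.6 mg/L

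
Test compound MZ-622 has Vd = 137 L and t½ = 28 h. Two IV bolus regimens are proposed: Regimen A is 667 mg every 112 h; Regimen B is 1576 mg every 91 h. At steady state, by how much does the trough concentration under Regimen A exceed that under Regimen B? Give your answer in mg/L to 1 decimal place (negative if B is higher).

-1.0 mg/L

Regimen A: f = (1/2)^(112/28) ≈ 0.0625; Cmin,ss = (667/137)·f/(1−f) ≈ 0.325 mg/L.
Regimen B: f = (1/2)^(91/28) ≈ 0.1051; Cmin,ss = (1576/137)·f/(1−f) ≈ 1.351 mg/L.
Difference ≈ 0.325 − 1.351 ≈ -1.026 mg/L.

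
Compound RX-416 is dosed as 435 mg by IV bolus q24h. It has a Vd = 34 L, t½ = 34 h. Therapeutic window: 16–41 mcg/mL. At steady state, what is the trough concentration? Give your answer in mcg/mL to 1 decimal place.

20.3 mcg/mL

Over one 24-h interval, 24/34 ≈ 0.70588 half-lives elapse, leaving f ≈ 0.6131 of each dose.
Each bolus raises the concentration by D/Vd = 435/34 ≈ 12.794 mcg/mL.
Steady-state trough Cmin,ss = C₀·f/(1−f) ≈ 12.794 × 0.6131/0.3869 ≈ 20.274 mcg/mL.
Trough 20.3 mcg/mL vs MEC 16 mcg/mL: adequate.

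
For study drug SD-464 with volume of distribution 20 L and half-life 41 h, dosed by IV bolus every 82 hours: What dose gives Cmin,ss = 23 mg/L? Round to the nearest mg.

1380 mg

τ/t½ = 82/41 ≈ 2, so f = (1/2)^(82/41) ≈ 0.250000.
Cmin,ss = (D/Vd)·f/(1−f), so D = Cmin,ss·Vd·(1−f)/f.
D = 23 × 20 × (1−f)/f ≈ 23 × 20 × 3.00000 ≈ 1380.00 mg.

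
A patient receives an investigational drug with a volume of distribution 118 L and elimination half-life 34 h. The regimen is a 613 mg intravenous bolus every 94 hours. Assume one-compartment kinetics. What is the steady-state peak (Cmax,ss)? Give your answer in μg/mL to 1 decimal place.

6.1 μg/mL

τ/t½ = 94/34 ≈ 2.7647, so fraction remaining f = (1/2)^(94/34) ≈ 0.1471.
At steady state, accumulation factor R = 1/(1 − e^(−kτ)) ≈ 1.1725.
Each bolus raises the concentration by D/Vd = 613/118 ≈ 5.195 μg/mL.
Steady-state peak Cmax,ss = C₀·R ≈ 5.195 × 1.1725 ≈ 6.091 μg/mL.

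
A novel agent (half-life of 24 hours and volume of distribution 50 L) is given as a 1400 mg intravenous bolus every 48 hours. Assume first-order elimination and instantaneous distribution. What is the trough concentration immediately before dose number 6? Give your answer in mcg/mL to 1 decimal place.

9.3 mcg/mL

f = (1/2)^(τ/t½) = (1/2)^(48/24) ≈ 0.2500.
C₀ = D/Vd = 1400/50 ≈ 28.000 mcg/mL.
Before the 6th dose, 5 doses have been given. Superposition: Cmin = C₀·(f + f² + … + f^5).
≈ 28.000 × (0.2500 + 0.0625 + 0.0156 + 0.0039 + 0.0010) ≈ 28.000 × 0.3330 ≈ 9.324 mcg/mL.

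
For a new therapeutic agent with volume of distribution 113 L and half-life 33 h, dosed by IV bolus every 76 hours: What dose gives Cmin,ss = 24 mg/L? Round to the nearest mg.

τ/t½ = 76/33 ≈ 2.303, so f = (1/2)^(76/33) ≈ 0.202637.
Cmin,ss = (D/Vd)·f/(1−f), so D = Cmin,ss·Vd·(1−f)/f.
D = 24 × 113 × (1−f)/f ≈ 24 × 113 × 3.93493 ≈ 10671.53 mg.

10672 mg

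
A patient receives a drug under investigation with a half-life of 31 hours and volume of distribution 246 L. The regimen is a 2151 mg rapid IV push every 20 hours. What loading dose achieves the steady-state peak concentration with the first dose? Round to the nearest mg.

5965 mg

f = (1/2)^(20/31) ≈ 0.639421; accumulation ratio R = 1/(1−f) ≈ 2.77332.
Loading dose to hit Cmax,ss on first dose: D_load = D_maint·R ≈ 2151 × 2.77332 ≈ 5965.41 mg.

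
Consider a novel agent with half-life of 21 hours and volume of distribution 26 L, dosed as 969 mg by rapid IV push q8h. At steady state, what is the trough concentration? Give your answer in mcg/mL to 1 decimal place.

τ/t½ = 8/21 ≈ 0.38095, so fraction remaining f = (1/2)^(8/21) ≈ 0.7679.
Accumulation ratio R = 1/(1 − f) ≈ 1/0.2321 ≈ 4.3085.
Single-dose peak C₀ = D/Vd = 969/26 ≈ 37.269 mcg/mL.
Steady-state peak Cmax,ss = C₀·R ≈ 37.269 × 4.3085 ≈ 160.573 mcg/mL.
Steady-state trough Cmin,ss = Cmax,ss·f ≈ 160.573 × 0.7679 ≈ 123.304 mcg/mL.

123.3 mcg/mL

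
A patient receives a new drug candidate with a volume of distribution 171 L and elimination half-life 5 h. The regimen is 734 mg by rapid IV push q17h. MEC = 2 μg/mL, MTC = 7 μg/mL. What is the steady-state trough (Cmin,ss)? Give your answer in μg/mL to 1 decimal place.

k = ln2/t½ = ln2/5 ≈ 0.138629 h⁻¹; fraction remaining f = e^(−kτ) = e^(−0.138629×17) ≈ 0.0947.
Single-dose peak C₀ = D/Vd = 734/171 ≈ 4.292 μg/mL.
Steady-state trough Cmin,ss = C₀·f/(1−f) ≈ 4.292 × 0.0947/0.9053 ≈ 0.449 μg/mL.
Trough 0.4 μg/mL vs MEC 2 μg/mL: subtherapeutic.

0.4 μg/mL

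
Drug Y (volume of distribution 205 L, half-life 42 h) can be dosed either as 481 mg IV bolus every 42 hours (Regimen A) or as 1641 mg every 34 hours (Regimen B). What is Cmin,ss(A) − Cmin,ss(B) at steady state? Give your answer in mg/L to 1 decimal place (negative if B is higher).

-8.3 mg/L

Regimen A: f = (1/2)^(42/42) ≈ 0.5000; Cmin,ss = (481/205)·f/(1−f) ≈ 2.346 mg/L.
Regimen B: f = (1/2)^(34/42) ≈ 0.5706; Cmin,ss = (1641/205)·f/(1−f) ≈ 10.637 mg/L.
Difference ≈ 2.346 − 10.637 ≈ -8.291 mg/L.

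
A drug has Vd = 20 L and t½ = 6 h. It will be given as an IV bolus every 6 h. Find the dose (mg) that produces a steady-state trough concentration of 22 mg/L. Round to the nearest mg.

440 mg

τ/t½ = 6/6 ≈ 1, so f = (1/2)^(6/6) ≈ 0.500000.
Cmin,ss = (D/Vd)·f/(1−f), so D = Cmin,ss·Vd·(1−f)/f.
D = 22 × 20 × (1−f)/f ≈ 22 × 20 × 1.00000 ≈ 440.00 mg.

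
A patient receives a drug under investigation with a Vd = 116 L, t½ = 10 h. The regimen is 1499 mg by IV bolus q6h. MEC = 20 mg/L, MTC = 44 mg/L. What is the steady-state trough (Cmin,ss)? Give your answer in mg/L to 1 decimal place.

τ/t½ = 6/10 ≈ 0.6, so fraction remaining f = (1/2)^(6/10) ≈ 0.6598.
Accumulation ratio R = 1/(1 − f) ≈ 1/0.3402 ≈ 2.9394.
Single-dose peak C₀ = D/Vd = 1499/116 ≈ 12.922 mg/L.
Steady-state peak Cmax,ss = C₀·R ≈ 12.922 × 2.9394 ≈ 37.983 mg/L.
Steady-state trough Cmin,ss = Cmax,ss·f ≈ 37.983 × 0.6598 ≈ 25.061 mg/L.
Trough 25.1 mg/L vs MEC 20 mg/L: adequate.

25.1 mg/L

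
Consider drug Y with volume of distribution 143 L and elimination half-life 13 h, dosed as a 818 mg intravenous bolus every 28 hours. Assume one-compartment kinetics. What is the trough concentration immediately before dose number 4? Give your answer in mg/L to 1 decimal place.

1.6 mg/L

f = (1/2)^(τ/t½) = (1/2)^(28/13) ≈ 0.2247.
C₀ = D/Vd = 818/143 ≈ 5.720 mg/L.
Before the 4th dose, 3 doses have been given. Superposition: Cmin = C₀·(f + f² + … + f^3).
≈ 5.720 × (0.2247 + 0.0505 + 0.0113) ≈ 5.720 × 0.2865 ≈ 1.639 mg/L.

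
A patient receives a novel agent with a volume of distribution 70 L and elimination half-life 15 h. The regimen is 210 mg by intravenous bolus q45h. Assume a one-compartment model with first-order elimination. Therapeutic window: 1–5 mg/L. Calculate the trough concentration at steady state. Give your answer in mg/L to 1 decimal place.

The dosing interval is 3 half-lives, so f = 2^(−3) = 0.125.
At steady state, R = 1/(1 − 0.125) = 8/7.
Single-dose peak C₀ = D/Vd = 210/70 = 3 mg/L.
Steady-state peak Cmax,ss = C₀·R = 3 × 8/7 ≈ 3.429 mg/L.
Steady-state trough Cmin,ss = Cmax,ss·f ≈ 3.429 × 0.125 ≈ 0.429 mg/L.
Trough 0.4 mg/L vs MEC 1 mg/L: subtherapeutic.

0.4 mg/L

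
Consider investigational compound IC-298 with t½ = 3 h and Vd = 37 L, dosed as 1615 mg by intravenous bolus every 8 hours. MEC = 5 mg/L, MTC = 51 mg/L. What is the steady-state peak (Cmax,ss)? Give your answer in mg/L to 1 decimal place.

51.8 mg/L

τ/t½ = 8/3 ≈ 2.6667, so fraction remaining f = (1/2)^(8/3) ≈ 0.1575.
At steady state, accumulation factor R = 1/(1 − e^(−kτ)) ≈ 1.1869.
Single-dose peak C₀ = D/Vd = 1615/37 ≈ 43.649 mg/L.
Steady-state peak Cmax,ss = C₀·R ≈ 43.649 × 1.1869 ≈ 51.807 mg/L.
Peak 51.8 mg/L vs MTC 51 mg/L: exceeds toxic threshold.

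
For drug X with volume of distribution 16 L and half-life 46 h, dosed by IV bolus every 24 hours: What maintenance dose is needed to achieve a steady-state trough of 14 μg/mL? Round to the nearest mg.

τ/t½ = 24/46 ≈ 0.52174, so f = (1/2)^(24/46) ≈ 0.696532.
Cmin,ss = (D/Vd)·f/(1−f), so D = Cmin,ss·Vd·(1−f)/f.
D = 14 × 16 × (1−f)/f ≈ 14 × 16 × 0.43568 ≈ 97.59 mg.

98 mg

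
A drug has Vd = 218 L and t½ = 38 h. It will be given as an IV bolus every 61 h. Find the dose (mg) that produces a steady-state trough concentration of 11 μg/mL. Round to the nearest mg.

4898 mg

τ/t½ = 61/38 ≈ 1.6053, so f = (1/2)^(61/38) ≈ 0.328676.
Cmin,ss = (D/Vd)·f/(1−f), so D = Cmin,ss·Vd·(1−f)/f.
D = 11 × 218 × (1−f)/f ≈ 11 × 218 × 2.04251 ≈ 4897.94 mg.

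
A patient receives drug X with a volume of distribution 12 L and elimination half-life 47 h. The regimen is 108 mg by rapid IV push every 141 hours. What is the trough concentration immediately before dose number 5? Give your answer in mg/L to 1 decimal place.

f = (1/2)^(τ/t½) = (1/2)^(141/47) ≈ 0.1250.
C₀ = D/Vd = 108/12 ≈ 9.000 mg/L.
Before the 5th dose, 4 doses have been given. Superposition: Cmin = C₀·(f + f² + … + f^4).
≈ 9.000 × (0.1250 + 0.0156 + 0.0020 + 0.0002) ≈ 9.000 × 0.1428 ≈ 1.285 mg/L.

1.3 mg/L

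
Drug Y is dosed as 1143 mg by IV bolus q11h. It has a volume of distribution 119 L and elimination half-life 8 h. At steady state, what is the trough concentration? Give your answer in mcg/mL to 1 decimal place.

6.0 mcg/mL

k = ln2/t½ = ln2/8 ≈ 0.086643 h⁻¹; fraction remaining f = e^(−kτ) = e^(−0.086643×11) ≈ 0.3856.
Each bolus raises the concentration by D/Vd = 1143/119 ≈ 9.605 mcg/mL.
Steady-state trough Cmin,ss = C₀·f/(1−f) ≈ 9.605 × 0.3856/0.6144 ≈ 6.028 mcg/mL.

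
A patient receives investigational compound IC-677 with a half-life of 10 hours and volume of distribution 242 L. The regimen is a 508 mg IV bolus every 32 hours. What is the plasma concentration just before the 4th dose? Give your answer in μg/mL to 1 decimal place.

0.3 μg/mL

f = (1/2)^(τ/t½) = (1/2)^(32/10) ≈ 0.1088.
C₀ = D/Vd = 508/242 ≈ 2.099 μg/mL.
Before the 4th dose, 3 doses have been given. Superposition: Cmin = C₀·(f + f² + … + f^3).
≈ 2.099 × (0.1088 + 0.0118 + 0.0013) ≈ 2.099 × 0.1219 ≈ 0.256 μg/mL.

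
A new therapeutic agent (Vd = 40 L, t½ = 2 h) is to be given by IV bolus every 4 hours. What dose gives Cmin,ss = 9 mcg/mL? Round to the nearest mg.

1080 mg

τ/t½ = 4/2 ≈ 2, so f = (1/2)^(4/2) ≈ 0.250000.
Cmin,ss = (D/Vd)·f/(1−f), so D = Cmin,ss·Vd·(1−f)/f.
D = 9 × 40 × (1−f)/f ≈ 9 × 40 × 3.00000 ≈ 1080.00 mg.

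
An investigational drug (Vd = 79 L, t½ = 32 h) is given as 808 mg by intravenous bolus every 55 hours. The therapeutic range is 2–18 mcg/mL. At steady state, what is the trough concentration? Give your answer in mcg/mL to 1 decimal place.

τ/t½ = 55/32 ≈ 1.7188, so fraction remaining f = (1/2)^(55/32) ≈ 0.3038.
At steady state, accumulation factor R = 1/(1 − e^(−kτ)) ≈ 1.4364.
Each bolus raises the concentration by D/Vd = 808/79 ≈ 10.228 mcg/mL.
Cmax,ss = C₀/(1 − f) ≈ 10.228/0.6962 ≈ 14.691 mcg/mL.
Steady-state trough Cmin,ss = Cmax,ss·f ≈ 14.691 × 0.3038 ≈ 4.463 mcg/mL.
Trough 4.5 mcg/mL vs MEC 2 mcg/mL: adequate.

4.5 mcg/mL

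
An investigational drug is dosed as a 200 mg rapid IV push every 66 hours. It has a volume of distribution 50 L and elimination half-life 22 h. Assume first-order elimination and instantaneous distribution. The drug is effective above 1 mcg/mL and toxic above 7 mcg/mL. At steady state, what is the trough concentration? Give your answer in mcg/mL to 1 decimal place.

0.6 mcg/mL

The dosing interval is 3 half-lives, so f = 2^(−3) = 0.125.
At steady state, R = 1/(1 − 0.125) = 8/7.
Single-dose peak C₀ = D/Vd = 200/50 = 4 mcg/mL.
Steady-state peak Cmax,ss = C₀·R = 4 × 8/7 ≈ 4.571 mcg/mL.
Steady-state trough Cmin,ss = Cmax,ss·f ≈ 4.571 × 0.125 ≈ 0.571 mcg/mL.
Trough 0.6 mcg/mL vs MEC 1 mcg/mL: subtherapeutic.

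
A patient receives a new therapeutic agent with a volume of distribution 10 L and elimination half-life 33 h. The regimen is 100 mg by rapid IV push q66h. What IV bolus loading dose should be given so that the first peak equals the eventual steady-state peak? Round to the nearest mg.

f = (1/2)^(66/33) ≈ 0.250000; accumulation ratio R = 1/(1−f) ≈ 1.33333.
Loading dose to hit Cmax,ss on first dose: D_load = D_maint·R ≈ 100 × 1.33333 ≈ 133.33 mg.

133 mg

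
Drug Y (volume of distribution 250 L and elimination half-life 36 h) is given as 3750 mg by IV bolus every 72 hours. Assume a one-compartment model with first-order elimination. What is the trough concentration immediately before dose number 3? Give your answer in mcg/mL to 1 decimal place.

4.7 mcg/mL

f = (1/2)^(τ/t½) = (1/2)^(72/36) ≈ 0.2500.
C₀ = D/Vd = 3750/250 ≈ 15.000 mcg/mL.
Before the 3rd dose, 2 doses have been given. Superposition: Cmin = C₀·(f + f²).
≈ 15.000 × (0.2500 + 0.0625) ≈ 15.000 × 0.3125 ≈ 4.688 mcg/mL.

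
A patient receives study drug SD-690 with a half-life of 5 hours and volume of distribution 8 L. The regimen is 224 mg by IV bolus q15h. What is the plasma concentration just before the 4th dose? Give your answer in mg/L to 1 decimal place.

f = (1/2)^(τ/t½) = (1/2)^(15/5) ≈ 0.1250.
C₀ = D/Vd = 224/8 ≈ 28.000 mg/L.
Before the 4th dose, 3 doses have been given. Superposition: Cmin = C₀·(f + f² + … + f^3).
≈ 28.000 × (0.1250 + 0.0156 + 0.0020) ≈ 28.000 × 0.1426 ≈ 3.993 mg/L.

4.0 mg/L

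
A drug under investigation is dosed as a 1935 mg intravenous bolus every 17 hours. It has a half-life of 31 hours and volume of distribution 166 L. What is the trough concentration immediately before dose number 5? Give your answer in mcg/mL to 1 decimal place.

f = (1/2)^(τ/t½) = (1/2)^(17/31) ≈ 0.6838.
C₀ = D/Vd = 1935/166 ≈ 11.657 mcg/mL.
Before the 5th dose, 4 doses have been given. Superposition: Cmin = C₀·(f + f² + … + f^4).
≈ 11.657 × (0.6838 + 0.4676 + 0.3197 + 0.2186) ≈ 11.657 × 1.6897 ≈ 19.697 mcg/mL.

19.7 mcg/mL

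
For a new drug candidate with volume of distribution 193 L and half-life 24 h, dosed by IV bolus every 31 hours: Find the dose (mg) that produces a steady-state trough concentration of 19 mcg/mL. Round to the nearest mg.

τ/t½ = 31/24 ≈ 1.2917, so f = (1/2)^(31/24) ≈ 0.408479.
Cmin,ss = (D/Vd)·f/(1−f), so D = Cmin,ss·Vd·(1−f)/f.
D = 19 × 193 × (1−f)/f ≈ 19 × 193 × 1.44811 ≈ 5310.22 mg.

5310 mg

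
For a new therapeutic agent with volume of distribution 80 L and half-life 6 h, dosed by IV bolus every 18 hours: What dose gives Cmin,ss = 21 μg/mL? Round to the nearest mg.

τ/t½ = 18/6 ≈ 3, so f = (1/2)^(18/6) ≈ 0.125000.
Cmin,ss = (D/Vd)·f/(1−f), so D = Cmin,ss·Vd·(1−f)/f.
D = 21 × 80 × (1−f)/f ≈ 21 × 80 × 7.00000 ≈ 11760.00 mg.

11760 mg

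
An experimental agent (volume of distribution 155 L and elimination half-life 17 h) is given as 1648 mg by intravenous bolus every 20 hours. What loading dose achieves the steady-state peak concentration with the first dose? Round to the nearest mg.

2956 mg

f = (1/2)^(20/17) ≈ 0.442433; accumulation ratio R = 1/(1−f) ≈ 1.79351.
Loading dose to hit Cmax,ss on first dose: D_load = D_maint·R ≈ 1648 × 1.79351 ≈ 2955.70 mg.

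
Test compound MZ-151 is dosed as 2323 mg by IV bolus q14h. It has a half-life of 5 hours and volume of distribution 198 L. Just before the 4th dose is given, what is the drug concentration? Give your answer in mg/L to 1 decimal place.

f = (1/2)^(τ/t½) = (1/2)^(14/5) ≈ 0.1436.
C₀ = D/Vd = 2323/198 ≈ 11.732 mg/L.
Before the 4th dose, 3 doses have been given. Superposition: Cmin = C₀·(f + f² + … + f^3).
≈ 11.732 × (0.1436 + 0.0206 + 0.0030) ≈ 11.732 × 0.1672 ≈ 1.962 mg/L.

2.0 mg/L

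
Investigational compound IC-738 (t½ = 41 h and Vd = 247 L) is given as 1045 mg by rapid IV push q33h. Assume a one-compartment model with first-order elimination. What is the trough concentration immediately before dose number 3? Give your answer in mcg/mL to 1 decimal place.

f = (1/2)^(τ/t½) = (1/2)^(33/41) ≈ 0.5724.
C₀ = D/Vd = 1045/247 ≈ 4.231 mcg/mL.
Before the 3rd dose, 2 doses have been given. Superposition: Cmin = C₀·(f + f²).
≈ 4.231 × (0.5724 + 0.3276) ≈ 4.231 × 0.9000 ≈ 3.808 mcg/mL.

3.8 mcg/mL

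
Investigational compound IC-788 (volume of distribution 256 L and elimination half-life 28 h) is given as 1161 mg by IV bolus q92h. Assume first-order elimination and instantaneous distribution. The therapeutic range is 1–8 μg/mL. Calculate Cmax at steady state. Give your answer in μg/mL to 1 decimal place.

5.1 μg/mL

k = ln2/t½ = ln2/28 ≈ 0.024755 h⁻¹; fraction remaining f = e^(−kτ) = e^(−0.024755×92) ≈ 0.1025.
Accumulation ratio R = 1/(1 − f) ≈ 1/0.8975 ≈ 1.1142.
Each bolus raises the concentration by D/Vd = 1161/256 ≈ 4.535 μg/mL.
Steady-state peak Cmax,ss = C₀·R ≈ 4.535 × 1.1142 ≈ 5.053 μg/mL.
Peak 5.1 μg/mL vs MTC 8 μg/mL: below toxic threshold.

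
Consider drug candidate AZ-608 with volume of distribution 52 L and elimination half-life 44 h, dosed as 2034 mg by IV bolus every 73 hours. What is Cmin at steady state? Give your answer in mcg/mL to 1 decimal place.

18.1 mcg/mL

Over one 73-h interval, 73/44 ≈ 1.6591 half-lives elapse, leaving f ≈ 0.3166 of each dose.
At steady state, accumulation factor R = 1/(1 − e^(−kτ)) ≈ 1.4633.
Single-dose peak C₀ = D/Vd = 2034/52 ≈ 39.115 mcg/mL.
Steady-state peak Cmax,ss = C₀·R ≈ 39.115 × 1.4633 ≈ 57.237 mcg/mL.
Steady-state trough Cmin,ss = Cmax,ss·f ≈ 57.237 × 0.3166 ≈ 18.121 mcg/mL.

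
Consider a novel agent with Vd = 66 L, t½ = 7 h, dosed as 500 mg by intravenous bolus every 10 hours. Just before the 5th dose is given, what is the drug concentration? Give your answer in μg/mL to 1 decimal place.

4.4 μg/mL

f = (1/2)^(τ/t½) = (1/2)^(10/7) ≈ 0.3715.
C₀ = D/Vd = 500/66 ≈ 7.576 μg/mL.
Before the 5th dose, 4 doses have been given. Superposition: Cmin = C₀·(f + f² + … + f^4).
≈ 7.576 × (0.3715 + 0.1380 + 0.0513 + 0.0190) ≈ 7.576 × 0.5798 ≈ 4.393 μg/mL.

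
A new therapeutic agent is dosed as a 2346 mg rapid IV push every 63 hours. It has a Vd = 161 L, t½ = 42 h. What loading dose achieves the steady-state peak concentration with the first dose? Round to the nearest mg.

3629 mg

f = (1/2)^(63/42) ≈ 0.353553; accumulation ratio R = 1/(1−f) ≈ 1.54692.
Loading dose to hit Cmax,ss on first dose: D_load = D_maint·R ≈ 2346 × 1.54692 ≈ 3629.07 mg.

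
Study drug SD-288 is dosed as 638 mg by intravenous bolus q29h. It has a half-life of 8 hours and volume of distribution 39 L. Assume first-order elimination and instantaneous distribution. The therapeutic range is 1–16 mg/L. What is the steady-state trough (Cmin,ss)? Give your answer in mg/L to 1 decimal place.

1.4 mg/L

τ/t½ = 29/8 ≈ 3.625, so fraction remaining f = (1/2)^(29/8) ≈ 0.0811.
At steady state, accumulation factor R = 1/(1 − e^(−kτ)) ≈ 1.0883.
Each bolus raises the concentration by D/Vd = 638/39 ≈ 16.359 mg/L.
Steady-state peak Cmax,ss = C₀·R ≈ 16.359 × 1.0883 ≈ 17.803 mg/L.
Steady-state trough Cmin,ss = Cmax,ss·f ≈ 17.803 × 0.0811 ≈ 1.444 mg/L.
Trough 1.4 mg/L vs MEC 1 mg/L: adequate.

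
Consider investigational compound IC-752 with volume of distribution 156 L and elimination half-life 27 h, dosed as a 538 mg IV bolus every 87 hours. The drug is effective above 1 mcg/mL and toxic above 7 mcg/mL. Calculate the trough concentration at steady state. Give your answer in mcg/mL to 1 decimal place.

0.4 mcg/mL

τ/t½ = 87/27 ≈ 3.2222, so fraction remaining f = (1/2)^(87/27) ≈ 0.1072.
Each bolus raises the concentration by D/Vd = 538/156 ≈ 3.449 mcg/mL.
Steady-state trough Cmin,ss = C₀·f/(1−f) ≈ 3.449 × 0.1072/0.8928 ≈ 0.414 mcg/mL.
Trough 0.4 mcg/mL vs MEC 1 mcg/mL: subtherapeutic.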